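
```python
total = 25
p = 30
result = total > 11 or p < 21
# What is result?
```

Trace:
`total = 25` → total = 25
`p = 30` → p = 30
`result = total > 11 or p < 21` → result = True
So result = True

Answer: True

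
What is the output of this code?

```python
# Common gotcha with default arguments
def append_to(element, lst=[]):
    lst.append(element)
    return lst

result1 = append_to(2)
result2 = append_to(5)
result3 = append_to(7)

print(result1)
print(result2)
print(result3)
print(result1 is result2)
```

Key concept: mutable default argument gotcha.
Step by step:
`result1 = append_to(2)` → result1 = [2]
`result2 = append_to(5)` → result1 = [2, 5] (same object as result2); result2 = [2, 5] (same object as result1)
`result3 = append_to(7)` → result1 = [2, 5, 7] (same object as result2, result3); result2 = [2, 5, 7] (same object as result1, result3); result3 = [2, 5, 7] (same object as result1, result2)
`print(result1)` → prints [2, 5, 7]
`print(result2)` → prints [2, 5, 7]
`print(result3)` → prints [2, 5, 7]
`print(result1 is result2)` → prints True

Answer:
[2, 5, 7]
[2, 5, 7]
[2, 5, 7]
True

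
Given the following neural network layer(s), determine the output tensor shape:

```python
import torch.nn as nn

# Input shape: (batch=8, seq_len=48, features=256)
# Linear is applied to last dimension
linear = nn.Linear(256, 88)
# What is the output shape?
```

Input: (8, 48, 256) -> Output: (8, 48, 88)

Answer: (8, 48, 88)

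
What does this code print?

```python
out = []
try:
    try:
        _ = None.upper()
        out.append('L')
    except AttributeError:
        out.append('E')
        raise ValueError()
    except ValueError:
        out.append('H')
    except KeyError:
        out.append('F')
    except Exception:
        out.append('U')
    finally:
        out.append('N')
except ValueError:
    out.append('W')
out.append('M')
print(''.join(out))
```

Execution trace: 'E' (inner except AttributeError) → 'N' (inner finally) → 'W' (outer except ValueError) → 'M' (after the try/except). Output: ENWM

Answer: ENWM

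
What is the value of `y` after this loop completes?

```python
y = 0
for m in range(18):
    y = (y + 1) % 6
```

Increment mod 6, 18 times = 0
`y` takes the values: 0 → 1 → 2 → 3 → 4 → 5 → 0 → 1 → 2 → 3 → 4 → 5 → 0 → 1 → 2 → 3 → 4 → 5 → 0

Answer: 0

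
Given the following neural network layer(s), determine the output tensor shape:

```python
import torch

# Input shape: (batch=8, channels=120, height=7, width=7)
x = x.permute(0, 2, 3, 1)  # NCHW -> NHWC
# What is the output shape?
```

Input: (8, 120, 7, 7) -> Output: (8, 7, 7, 120)

Answer: (8, 7, 7, 120)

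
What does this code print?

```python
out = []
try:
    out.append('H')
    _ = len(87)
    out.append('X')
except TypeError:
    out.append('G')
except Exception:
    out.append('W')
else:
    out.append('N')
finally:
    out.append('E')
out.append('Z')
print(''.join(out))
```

Execution trace: 'H' (try body) → 'G' (except TypeError) → 'E' (finally) → 'Z' (after the try/except). Output: HGEZ

Answer: HGEZ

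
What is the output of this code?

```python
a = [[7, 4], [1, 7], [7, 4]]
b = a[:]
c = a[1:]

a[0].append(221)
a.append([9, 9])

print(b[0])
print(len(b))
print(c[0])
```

Key concept: slice with nested mutation.
Step by step:
`a = [[7, 4], [1, 7], [7, 4]]` → a = [[7, 4], [1, 7], [7, 4]]
`b = a[:]` → b = [[7, 4], [1, 7], [7, 4]]
`c = a[1:]` → c = [[1, 7], [7, 4]]
`a[0].append(221)` → a = [[7, 4, 221], [1, 7], [7, 4]]; b = [[7, 4, 221], [1, 7], [7, 4]]
`a.append([9, 9])` → a = [[7, 4, 221], [1, 7], [7, 4], [9, 9]]
`print(b[0])` → prints [7, 4, 221]
`print(len(b))` → prints 3
`print(c[0])` → prints [1, 7]

Answer:
[7, 4, 221]
3
[1, 7]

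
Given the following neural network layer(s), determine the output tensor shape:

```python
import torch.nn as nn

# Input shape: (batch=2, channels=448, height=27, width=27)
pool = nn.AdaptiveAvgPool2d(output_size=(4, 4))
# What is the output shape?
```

Input: (2, 448, 27, 27) -> Output: (2, 448, 4, 4)

Answer: (2, 448, 4, 4)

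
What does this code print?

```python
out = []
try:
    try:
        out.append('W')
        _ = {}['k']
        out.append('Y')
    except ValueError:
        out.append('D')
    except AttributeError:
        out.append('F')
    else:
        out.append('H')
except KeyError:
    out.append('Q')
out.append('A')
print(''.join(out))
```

Execution trace: 'W' (try body) → 'Q' (outer except KeyError) → 'A' (after the try/except). Output: WQA

Answer: WQA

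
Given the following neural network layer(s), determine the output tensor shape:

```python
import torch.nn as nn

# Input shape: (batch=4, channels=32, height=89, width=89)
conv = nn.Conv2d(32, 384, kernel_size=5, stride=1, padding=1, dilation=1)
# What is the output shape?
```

Input: (4, 32, 89, 89) -> Output: (4, 384, 87, 87)

Answer: (4, 384, 87, 87)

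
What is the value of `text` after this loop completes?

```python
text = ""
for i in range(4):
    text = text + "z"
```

Repeat 'z' 4 times
`text` takes the values: "" → "z" → "zz" → "zzz" → "zzzz"

Answer: "zzzz"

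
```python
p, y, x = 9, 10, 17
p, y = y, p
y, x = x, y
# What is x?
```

Trace:
`p, y, x = 9, 10, 17` → p = 9; y = 10; x = 17
`p, y = y, p` → p = 10; y = 9
`y, x = x, y` → y = 17; x = 9
So x = 9

Answer: 9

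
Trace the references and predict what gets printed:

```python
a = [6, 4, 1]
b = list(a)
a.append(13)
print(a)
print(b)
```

Key concept: list() constructor creates copy.
Step by step:
`a = [6, 4, 1]` → a = [6, 4, 1]
`b = list(a)` → b = [6, 4, 1]
`a.append(13)` → a = [6, 4, 1, 13]
`print(a)` → prints [6, 4, 1, 13]
`print(b)` → prints [6, 4, 1]

Answer:
[6, 4, 1, 13]
[6, 4, 1]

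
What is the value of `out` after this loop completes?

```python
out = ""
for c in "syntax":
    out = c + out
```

Reverse 'syntax'
`out` takes the values: "" → "s" → "ys" → "nys" → "tnys" → "atnys" → "xatnys"

Answer: "xatnys"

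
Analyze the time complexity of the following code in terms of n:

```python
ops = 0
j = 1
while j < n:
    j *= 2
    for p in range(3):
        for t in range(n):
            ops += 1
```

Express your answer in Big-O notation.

Each loop level contributes: log n × 1 × n. Multiplying the contributions gives O(n log n).

Answer: O(n log n)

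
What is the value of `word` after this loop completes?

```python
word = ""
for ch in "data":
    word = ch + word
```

Reverse 'data'
`word` takes the values: "" → "d" → "ad" → "tad" → "atad"

Answer: "atad"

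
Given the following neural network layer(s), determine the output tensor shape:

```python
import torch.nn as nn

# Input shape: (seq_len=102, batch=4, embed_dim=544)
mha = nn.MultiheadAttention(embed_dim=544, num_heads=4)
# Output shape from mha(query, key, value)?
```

Input: (102, 4, 544) -> Output: (102, 4, 544)

Answer: (102, 4, 544)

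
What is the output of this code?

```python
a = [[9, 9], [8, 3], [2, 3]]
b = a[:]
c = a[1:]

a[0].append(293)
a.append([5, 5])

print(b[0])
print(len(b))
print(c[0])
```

Key concept: slice with nested mutation.
Step by step:
`a = [[9, 9], [8, 3], [2, 3]]` → a = [[9, 9], [8, 3], [2, 3]]
`b = a[:]` → b = [[9, 9], [8, 3], [2, 3]]
`c = a[1:]` → c = [[8, 3], [2, 3]]
`a[0].append(293)` → a = [[9, 9, 293], [8, 3], [2, 3]]; b = [[9, 9, 293], [8, 3], [2, 3]]
`a.append([5, 5])` → a = [[9, 9, 293], [8, 3], [2, 3], [5, 5]]
`print(b[0])` → prints [9, 9, 293]
`print(len(b))` → prints 3
`print(c[0])` → prints [8, 3]

Answer:
[9, 9, 293]
3
[8, 3]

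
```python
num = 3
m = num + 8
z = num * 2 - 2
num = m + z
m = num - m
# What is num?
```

Trace:
`num = 3` → num = 3
`m = num + 8` → m = 11
`z = num * 2 - 2` → z = 4
`num = m + z` → num = 15
`m = num - m` → m = 4
So num = 15

Answer: 15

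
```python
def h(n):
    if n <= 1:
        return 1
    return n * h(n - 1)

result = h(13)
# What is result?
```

h(13) = 13 * 12 * 11 * 10 * 9 * 8 * 7 * 6 * 5 * 4 * 3 * 2 * 1 = 6227020800

Answer: 6227020800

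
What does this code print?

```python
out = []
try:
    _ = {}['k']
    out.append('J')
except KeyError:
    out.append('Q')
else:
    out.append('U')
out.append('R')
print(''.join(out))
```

Execution trace: 'Q' (except KeyError) → 'R' (after the try/except). Output: QR

Answer: QR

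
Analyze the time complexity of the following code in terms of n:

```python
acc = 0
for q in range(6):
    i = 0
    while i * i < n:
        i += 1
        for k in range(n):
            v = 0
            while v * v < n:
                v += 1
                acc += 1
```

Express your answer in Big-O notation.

Each loop level contributes: 1 × √n × n × √n. Multiplying the contributions gives O(n^2).

Answer: O(n^2)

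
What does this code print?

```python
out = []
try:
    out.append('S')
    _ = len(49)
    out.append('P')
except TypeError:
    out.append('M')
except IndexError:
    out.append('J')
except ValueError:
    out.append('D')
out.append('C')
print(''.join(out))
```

Execution trace: 'S' (try body) → 'M' (except TypeError) → 'C' (after the try/except). Output: SMC

Answer: SMC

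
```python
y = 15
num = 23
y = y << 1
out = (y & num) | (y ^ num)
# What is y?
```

Trace:
`y = 15` → y = 15
`num = 23` → num = 23
`y = y << 1` → y = 30
`out = (y & num) | (y ^ num)` → out = 31
So y = 30

Answer: 30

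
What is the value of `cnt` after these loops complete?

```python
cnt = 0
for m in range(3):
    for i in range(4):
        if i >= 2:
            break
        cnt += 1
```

Inner breaks at 2, outer runs 3 times
`cnt` takes the values: 0 → 1 → 2 → 3 → 4 → 5 → 6

Answer: 6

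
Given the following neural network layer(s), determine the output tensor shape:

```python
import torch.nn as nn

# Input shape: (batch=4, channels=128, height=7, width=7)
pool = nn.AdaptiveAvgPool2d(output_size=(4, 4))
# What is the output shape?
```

Input: (4, 128, 7, 7) -> Output: (4, 128, 4, 4)

Answer: (4, 128, 4, 4)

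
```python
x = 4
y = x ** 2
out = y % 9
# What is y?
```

Trace:
`x = 4` → x = 4
`y = x ** 2` → y = 16
`out = y % 9` → out = 7
So y = 16

Answer: 16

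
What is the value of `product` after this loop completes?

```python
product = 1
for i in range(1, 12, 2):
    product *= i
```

Product of 1, 3, 5, ... up to 11
`product` takes the values: 1 → 3 → 15 → 105 → 945 → 10395

Answer: 10395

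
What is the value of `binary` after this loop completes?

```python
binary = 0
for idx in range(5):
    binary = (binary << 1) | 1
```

Build 5 consecutive 1-bits: 0b11111
`binary` takes the values: 0 → 1 → 3 → 7 → 15 → 31

Answer: 31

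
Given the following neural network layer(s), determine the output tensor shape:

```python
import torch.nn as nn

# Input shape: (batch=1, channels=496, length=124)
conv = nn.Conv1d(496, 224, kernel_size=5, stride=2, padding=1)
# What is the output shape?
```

Input: (1, 496, 124) -> Output: (1, 224, 61)

Answer: (1, 224, 61)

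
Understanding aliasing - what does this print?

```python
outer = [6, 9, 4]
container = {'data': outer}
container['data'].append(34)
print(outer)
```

Key concept: dict holds reference to list.
Step by step:
`outer = [6, 9, 4]` → outer = [6, 9, 4]
`container = {'data': outer}` → container = {'data': [6, 9, 4]}
`container['data'].append(34)` → outer = [6, 9, 4, 34]; container = {'data': [6, 9, 4, 34]}
`print(outer)` → prints [6, 9, 4, 34]

Answer: [6, 9, 4, 34]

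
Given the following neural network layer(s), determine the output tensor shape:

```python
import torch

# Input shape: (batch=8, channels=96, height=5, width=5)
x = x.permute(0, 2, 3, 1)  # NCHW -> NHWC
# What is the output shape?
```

Input: (8, 96, 5, 5) -> Output: (8, 5, 5, 96)

Answer: (8, 5, 5, 96)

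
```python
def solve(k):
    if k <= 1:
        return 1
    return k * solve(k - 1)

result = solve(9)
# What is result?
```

solve(9) = 9 * 8 * 7 * 6 * 5 * 4 * 3 * 2 * 1 = 362880

Answer: 362880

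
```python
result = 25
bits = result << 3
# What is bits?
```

Trace:
`result = 25` → result = 25
`bits = result << 3` → bits = 200
So bits = 200

Answer: 200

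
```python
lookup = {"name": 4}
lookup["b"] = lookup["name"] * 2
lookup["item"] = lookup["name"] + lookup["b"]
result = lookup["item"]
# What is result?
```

Trace:
`lookup = {"name": 4}` → lookup = {'name': 4}
`lookup["b"] = lookup["name"] * 2` → lookup = {'name': 4, 'b': 8}
`lookup["item"] = lookup["name"] + lookup["b"]` → lookup = {'name': 4, 'b': 8, 'item': 12}
`result = lookup["item"]` → result = 12
So result = 12

Answer: 12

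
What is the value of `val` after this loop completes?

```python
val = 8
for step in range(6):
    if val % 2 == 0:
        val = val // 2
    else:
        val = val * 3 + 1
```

Collatz-style transformation from 8
`val` takes the values: 8 → 4 → 2 → 1 → 4 → 2 → 1

Answer: 1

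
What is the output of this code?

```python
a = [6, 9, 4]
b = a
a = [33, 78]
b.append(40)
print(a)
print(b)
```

Key concept: rebinding vs mutation: a is rebound to a new list, b still points at the original.
Step by step:
`a = [6, 9, 4]` → a = [6, 9, 4]
`b = a` → b = [6, 9, 4] (same object as a)
`a = [33, 78]` → a = [33, 78]
`b.append(40)` → b = [6, 9, 4, 40]
`print(a)` → prints [33, 78]
`print(b)` → prints [6, 9, 4, 40]

Answer:
[33, 78]
[6, 9, 4, 40]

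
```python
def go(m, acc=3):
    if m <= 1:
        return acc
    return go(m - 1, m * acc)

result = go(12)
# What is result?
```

Accumulator trace (n, acc): (12, 3) -> (11, 36) -> (10, 396) -> (9, 3960) -> (8, 35640) -> (7, 285120) -> (6, 1995840) -> (5, 11975040) -> (4, 59875200) -> (3, 239500800) -> (2, 718502400) -> (1, 1437004800) -> return 1437004800

Answer: 1437004800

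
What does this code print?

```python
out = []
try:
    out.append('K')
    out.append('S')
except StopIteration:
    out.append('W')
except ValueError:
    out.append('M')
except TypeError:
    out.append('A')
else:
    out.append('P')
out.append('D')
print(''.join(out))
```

Execution trace: 'K' (try body) → 'S' (try body, no exception) → 'P' (else) → 'D' (after the try/except). Output: KSPD

Answer: KSPD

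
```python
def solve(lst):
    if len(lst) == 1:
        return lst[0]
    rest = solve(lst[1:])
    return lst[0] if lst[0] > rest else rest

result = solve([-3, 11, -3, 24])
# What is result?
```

Recursive max over [-3, 11, -3, 24] = 24

Answer: 24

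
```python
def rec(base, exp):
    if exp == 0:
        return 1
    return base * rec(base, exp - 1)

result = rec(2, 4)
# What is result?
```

rec(2, 4) = 2 * 2 * 2 * 2 = 16

Answer: 16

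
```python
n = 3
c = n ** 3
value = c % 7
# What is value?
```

Trace:
`n = 3` → n = 3
`c = n ** 3` → c = 27
`value = c % 7` → value = 6
So value = 6

Answer: 6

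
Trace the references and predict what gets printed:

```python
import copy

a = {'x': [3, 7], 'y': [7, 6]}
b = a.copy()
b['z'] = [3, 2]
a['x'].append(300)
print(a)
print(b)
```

Key concept: shallow copy of dict with mutable values.
Step by step:
`a = {'x': [3, 7], 'y': [7, 6]}` → a = {'x': [3, 7], 'y': [7, 6]}
`b = a.copy()` → b = {'x': [3, 7], 'y': [7, 6]}
`b['z'] = [3, 2]` → b = {'x': [3, 7], 'y': [7, 6], 'z': [3, 2]}
`a['x'].append(300)` → a = {'x': [3, 7, 300], 'y': [7, 6]}; b = {'x': [3, 7, 300], 'y': [7, 6], 'z': [3, 2]}
`print(a)` → prints {'x': [3, 7, 300], 'y': [7, 6]}
`print(b)` → prints {'x': [3, 7, 300], 'y': [7, 6], 'z': [3, 2]}

Answer:
{'x': [3, 7, 300], 'y': [7, 6]}
{'x': [3, 7, 300], 'y': [7, 6], 'z': [3, 2]}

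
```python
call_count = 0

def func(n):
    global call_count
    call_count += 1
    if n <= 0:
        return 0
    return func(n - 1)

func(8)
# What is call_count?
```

Linear recursion stepping by 1: 9 calls from n=8 down to ≤0.

Answer: 9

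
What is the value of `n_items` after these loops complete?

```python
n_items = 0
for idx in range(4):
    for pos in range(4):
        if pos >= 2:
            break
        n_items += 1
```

Inner breaks at 2, outer runs 4 times
`n_items` takes the values: 0 → 1 → 2 → 3 → 4 → 5 → 6 → 7 → 8

Answer: 8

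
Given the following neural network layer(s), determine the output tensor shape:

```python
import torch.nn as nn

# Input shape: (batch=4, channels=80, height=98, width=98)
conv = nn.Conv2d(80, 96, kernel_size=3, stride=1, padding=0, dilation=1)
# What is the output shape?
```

Input: (4, 80, 98, 98) -> Output: (4, 96, 96, 96)

Answer: (4, 96, 96, 96)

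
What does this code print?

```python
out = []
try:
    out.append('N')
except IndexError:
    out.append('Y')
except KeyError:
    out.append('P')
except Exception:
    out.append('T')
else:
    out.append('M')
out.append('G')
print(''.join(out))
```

Execution trace: 'N' (try body, no exception) → 'M' (else) → 'G' (after the try/except). Output: NMG

Answer: NMG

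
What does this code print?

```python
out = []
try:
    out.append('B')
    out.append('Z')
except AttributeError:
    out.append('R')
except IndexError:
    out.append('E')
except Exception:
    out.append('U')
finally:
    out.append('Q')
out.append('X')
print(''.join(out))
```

Execution trace: 'B' (try body) → 'Z' (try body, no exception) → 'Q' (finally) → 'X' (after the try/except). Output: BZQX

Answer: BZQX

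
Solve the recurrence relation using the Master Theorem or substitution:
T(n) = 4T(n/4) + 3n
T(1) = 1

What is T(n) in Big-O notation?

By Master Theorem: a=4, b=4, f(n)=3n. Since log_4(4) = 1 and f(n) = Θ(n^1), Case 2 applies. T(n) = O(n log n).

Answer: O(n log n)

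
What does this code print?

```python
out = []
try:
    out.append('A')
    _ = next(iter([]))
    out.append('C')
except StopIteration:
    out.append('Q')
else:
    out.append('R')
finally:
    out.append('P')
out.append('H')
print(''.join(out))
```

Execution trace: 'A' (try body) → 'Q' (except StopIteration) → 'P' (finally) → 'H' (after the try/except). Output: AQPH

Answer: AQPH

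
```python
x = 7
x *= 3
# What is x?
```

Trace:
`x = 7` → x = 7
`x *= 3` → x = 21
So x = 21

Answer: 21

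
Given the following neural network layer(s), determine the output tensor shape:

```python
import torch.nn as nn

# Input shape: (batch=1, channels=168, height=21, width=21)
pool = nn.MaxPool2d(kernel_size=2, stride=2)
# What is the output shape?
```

Input: (1, 168, 21, 21) -> Output: (1, 168, 10, 10)

Answer: (1, 168, 10, 10)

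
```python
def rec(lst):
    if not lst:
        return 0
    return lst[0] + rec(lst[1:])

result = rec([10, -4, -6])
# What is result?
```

10 + (-4) + (-6) + 0 = 0

Answer: 0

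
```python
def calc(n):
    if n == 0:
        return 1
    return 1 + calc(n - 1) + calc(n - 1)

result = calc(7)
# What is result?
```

calc(n) = 1 + 2·calc(n-1), calc(0)=1. Closed form: (1+1)·2^7 - 1 = 255.

Answer: 255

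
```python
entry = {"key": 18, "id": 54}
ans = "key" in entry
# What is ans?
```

Trace:
`entry = {"key": 18, "id": 54}` → entry = {'key': 18, 'id': 54}
`ans = "key" in entry` → ans = True
So ans = True

Answer: True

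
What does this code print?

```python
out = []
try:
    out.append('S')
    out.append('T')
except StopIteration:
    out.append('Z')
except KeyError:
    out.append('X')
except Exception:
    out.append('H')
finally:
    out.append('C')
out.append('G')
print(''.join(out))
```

Execution trace: 'S' (try body) → 'T' (try body, no exception) → 'C' (finally) → 'G' (after the try/except). Output: STCG

Answer: STCG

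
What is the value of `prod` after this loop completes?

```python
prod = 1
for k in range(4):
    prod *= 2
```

2^4 = 16
`prod` takes the values: 1 → 2 → 4 → 8 → 16

Answer: 16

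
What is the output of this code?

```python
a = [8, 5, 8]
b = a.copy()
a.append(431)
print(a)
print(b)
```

Key concept: list.copy() creates independent copy.
Step by step:
`a = [8, 5, 8]` → a = [8, 5, 8]
`b = a.copy()` → b = [8, 5, 8]
`a.append(431)` → a = [8, 5, 8, 431]
`print(a)` → prints [8, 5, 8, 431]
`print(b)` → prints [8, 5, 8]

Answer:
[8, 5, 8, 431]
[8, 5, 8]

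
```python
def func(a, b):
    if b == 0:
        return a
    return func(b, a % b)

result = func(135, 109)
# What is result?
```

func(135, 109) -> func(109, 26) -> func(26, 5) -> func(5, 1) -> func(1, 0) -> 1

Answer: 1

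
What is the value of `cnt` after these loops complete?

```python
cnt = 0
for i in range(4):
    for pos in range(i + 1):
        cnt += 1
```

Triangle: 1 + 2 + ... + 4
`cnt` takes the values: 0 → 1 → 2 → 3 → 4 → 5 → 6 → 7 → 8 → 9 → 10

Answer: 10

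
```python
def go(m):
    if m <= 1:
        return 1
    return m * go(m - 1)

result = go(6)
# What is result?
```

go(6) = 6 * 5 * 4 * 3 * 2 * 1 = 720

Answer: 720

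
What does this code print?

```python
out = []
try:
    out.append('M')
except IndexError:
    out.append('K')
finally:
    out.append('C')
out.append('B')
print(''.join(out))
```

Execution trace: 'M' (try body, no exception) → 'C' (finally) → 'B' (after the try/except). Output: MCB

Answer: MCB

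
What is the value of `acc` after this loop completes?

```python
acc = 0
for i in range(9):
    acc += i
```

Sum of 0 to 8 = 36
`acc` takes the values: 0 → 1 → 3 → 6 → 10 → 15 → 21 → 28 → 36

Answer: 36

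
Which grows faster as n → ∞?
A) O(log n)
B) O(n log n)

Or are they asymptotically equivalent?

O(log n) vs O(n log n): Higher order terms dominate.

Answer: B) O(n log n) grows faster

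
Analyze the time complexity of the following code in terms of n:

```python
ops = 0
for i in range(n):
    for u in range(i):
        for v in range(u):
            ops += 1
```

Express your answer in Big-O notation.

Each loop level contributes: n × n × n. Multiplying the contributions gives O(n^3).

Answer: O(n^3)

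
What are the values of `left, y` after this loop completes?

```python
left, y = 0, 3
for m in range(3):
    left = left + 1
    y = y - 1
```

left goes 0→3, y goes 3→0
`left, y` takes the values: (0, 3) → (1, 3) → (1, 2) → (2, 2) → (2, 1) → (3, 1) → (3, 0)

Answer: 3, 0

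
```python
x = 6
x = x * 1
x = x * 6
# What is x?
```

Trace:
`x = 6` → x = 6
`x = x * 1` → x = 6
`x = x * 6` → x = 36
So x = 36

Answer: 36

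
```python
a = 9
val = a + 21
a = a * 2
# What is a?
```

Trace:
`a = 9` → a = 9
`val = a + 21` → val = 30
`a = a * 2` → a = 18
So a = 18

Answer: 18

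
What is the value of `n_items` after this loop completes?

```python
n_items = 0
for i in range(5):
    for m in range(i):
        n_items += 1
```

Triangle number: 0+1+2+...+4
`n_items` takes the values: 0 → 1 → 2 → 3 → 4 → 5 → 6 → 7 → 8 → 9 → 10

Answer: 10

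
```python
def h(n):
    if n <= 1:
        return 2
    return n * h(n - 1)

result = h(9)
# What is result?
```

h(9) = 9 * 8 * 7 * 6 * 5 * 4 * 3 * 2 * 2 = 725760

Answer: 725760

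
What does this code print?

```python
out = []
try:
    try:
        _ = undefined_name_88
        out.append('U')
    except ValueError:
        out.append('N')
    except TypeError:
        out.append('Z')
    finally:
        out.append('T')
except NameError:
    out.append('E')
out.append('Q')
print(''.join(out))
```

Execution trace: 'T' (finally) → 'E' (outer except NameError) → 'Q' (after the try/except). Output: TEQ

Answer: TEQ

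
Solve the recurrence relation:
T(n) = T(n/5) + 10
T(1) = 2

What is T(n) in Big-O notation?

Each step divides n by 5 and adds 10. After log_5(n) steps we reach T(1)=2. So T(n) = 10·log_5(n) + 2 = O(log n).

Answer: O(log n)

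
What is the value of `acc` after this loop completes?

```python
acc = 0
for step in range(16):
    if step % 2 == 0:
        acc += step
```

Sum of even numbers 0 to 15
`acc` takes the values: 0 → 2 → 6 → 12 → 20 → 30 → 42 → 56

Answer: 56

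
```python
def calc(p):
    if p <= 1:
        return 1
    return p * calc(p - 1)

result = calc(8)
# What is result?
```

calc(8) = 8 * 7 * 6 * 5 * 4 * 3 * 2 * 1 = 40320

Answer: 40320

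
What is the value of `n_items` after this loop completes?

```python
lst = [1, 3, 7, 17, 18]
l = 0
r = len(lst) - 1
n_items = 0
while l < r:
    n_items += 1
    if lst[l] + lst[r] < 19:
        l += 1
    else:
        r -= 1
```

Steps to find pair summing to 19
`n_items` takes the values: 0 → 1 → 2 → 3 → 4

Answer: 4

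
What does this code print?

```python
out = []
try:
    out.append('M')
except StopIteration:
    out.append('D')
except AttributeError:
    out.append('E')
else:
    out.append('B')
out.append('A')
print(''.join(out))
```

Execution trace: 'M' (try body, no exception) → 'B' (else) → 'A' (after the try/except). Output: MBA

Answer: MBA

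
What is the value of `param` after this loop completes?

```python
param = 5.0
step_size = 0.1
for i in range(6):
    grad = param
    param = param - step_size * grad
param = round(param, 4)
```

Gradient descent: w = 5.0 * (1 - 0.1)^6
`param` takes the values: 5.0 → 4.5 → 4.05 → 3.645 → 3.2805 → 2.95245 → 2.657205 → 2.6572

Answer: 2.6572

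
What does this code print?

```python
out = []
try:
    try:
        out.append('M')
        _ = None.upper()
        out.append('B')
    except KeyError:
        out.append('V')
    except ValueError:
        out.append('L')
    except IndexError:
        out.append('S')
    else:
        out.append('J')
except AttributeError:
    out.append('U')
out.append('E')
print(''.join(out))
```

Execution trace: 'M' (inner try body) → 'U' (outer except AttributeError) → 'E' (after the try/except). Output: MUE

Answer: MUE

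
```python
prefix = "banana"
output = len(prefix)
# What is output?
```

Trace:
`prefix = "banana"` → prefix = 'banana'
`output = len(prefix)` → output = 6
So output = 6

Answer: 6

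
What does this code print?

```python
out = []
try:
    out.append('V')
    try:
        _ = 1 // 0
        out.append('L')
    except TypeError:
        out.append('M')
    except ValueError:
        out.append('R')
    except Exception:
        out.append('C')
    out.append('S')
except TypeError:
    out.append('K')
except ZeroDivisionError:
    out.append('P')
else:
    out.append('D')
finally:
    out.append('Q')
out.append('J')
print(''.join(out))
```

Execution trace: 'V' (try body) → 'C' (inner except Exception) → 'S' (try body, no exception) → 'D' (else) → 'Q' (finally) → 'J' (after the try/except). Output: VCSDQJ

Answer: VCSDQJ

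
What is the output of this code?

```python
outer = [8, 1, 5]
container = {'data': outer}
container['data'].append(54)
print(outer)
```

Key concept: dict holds reference to list.
Step by step:
`outer = [8, 1, 5]` → outer = [8, 1, 5]
`container = {'data': outer}` → container = {'data': [8, 1, 5]}
`container['data'].append(54)` → outer = [8, 1, 5, 54]; container = {'data': [8, 1, 5, 54]}
`print(outer)` → prints [8, 1, 5, 54]

Answer: [8, 1, 5, 54]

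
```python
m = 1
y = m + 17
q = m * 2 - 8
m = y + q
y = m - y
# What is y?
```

Trace:
`m = 1` → m = 1
`y = m + 17` → y = 18
`q = m * 2 - 8` → q = -6
`m = y + q` → m = 12
`y = m - y` → y = -6
So y = -6

Answer: -6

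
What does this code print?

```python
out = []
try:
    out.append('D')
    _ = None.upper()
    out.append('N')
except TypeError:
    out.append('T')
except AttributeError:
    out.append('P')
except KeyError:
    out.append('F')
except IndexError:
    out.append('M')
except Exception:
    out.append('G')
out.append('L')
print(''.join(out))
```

Execution trace: 'D' (try body) → 'P' (except AttributeError) → 'L' (after the try/except). Output: DPL

Answer: DPL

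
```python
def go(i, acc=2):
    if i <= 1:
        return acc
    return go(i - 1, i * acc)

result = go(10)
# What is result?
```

Accumulator trace (n, acc): (10, 2) -> (9, 20) -> (8, 180) -> (7, 1440) -> (6, 10080) -> (5, 60480) -> (4, 302400) -> (3, 1209600) -> (2, 3628800) -> (1, 7257600) -> return 7257600

Answer: 7257600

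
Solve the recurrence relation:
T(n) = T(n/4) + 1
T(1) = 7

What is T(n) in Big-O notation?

Each step divides n by 4 and adds 1. After log_4(n) steps we reach T(1)=7. So T(n) = 1·log_4(n) + 7 = O(log n).

Answer: O(log n)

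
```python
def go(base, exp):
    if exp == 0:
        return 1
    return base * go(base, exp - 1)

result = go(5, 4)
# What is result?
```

go(5, 4) = 5 * 5 * 5 * 5 = 625

Answer: 625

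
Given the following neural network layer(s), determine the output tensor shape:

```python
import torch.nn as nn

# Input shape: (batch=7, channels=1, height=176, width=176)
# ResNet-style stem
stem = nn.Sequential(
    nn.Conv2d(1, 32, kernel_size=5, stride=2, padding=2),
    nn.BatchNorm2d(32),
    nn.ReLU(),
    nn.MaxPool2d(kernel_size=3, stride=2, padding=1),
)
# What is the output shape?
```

Input: (7, 1, 176, 176) -> after Conv2d 5x5 stride=2: (7, 32, 88, 88) -> Output: (7, 32, 44, 44)

Answer: (7, 32, 44, 44)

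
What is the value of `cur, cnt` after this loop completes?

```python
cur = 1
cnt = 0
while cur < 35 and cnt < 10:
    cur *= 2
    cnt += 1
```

Double until >= 35 or 10 iterations
`cur, cnt` takes the values: (1, 0) → (2, 0) → (2, 1) → (4, 1) → (4, 2) → (8, 2) → (8, 3) → (16, 3) → (16, 4) → (32, 4) → (32, 5) → (64, 5) → (64, 6)

Answer: 64, 6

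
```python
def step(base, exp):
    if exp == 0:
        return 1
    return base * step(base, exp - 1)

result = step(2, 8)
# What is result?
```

step(2, 8) = 2 * 2 * 2 * 2 * 2 * 2 * 2 * 2 = 256

Answer: 256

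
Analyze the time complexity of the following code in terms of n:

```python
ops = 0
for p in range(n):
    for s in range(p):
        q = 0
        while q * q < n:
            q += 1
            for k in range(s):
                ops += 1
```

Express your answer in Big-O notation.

Each loop level contributes: n × n × √n × n. Multiplying the contributions gives O(n^3√n).

Answer: O(n^3√n)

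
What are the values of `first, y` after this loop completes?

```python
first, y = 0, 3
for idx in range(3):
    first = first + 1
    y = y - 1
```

first goes 0→3, y goes 3→0
`first, y` takes the values: (0, 3) → (1, 3) → (1, 2) → (2, 2) → (2, 1) → (3, 1) → (3, 0)

Answer: 3, 0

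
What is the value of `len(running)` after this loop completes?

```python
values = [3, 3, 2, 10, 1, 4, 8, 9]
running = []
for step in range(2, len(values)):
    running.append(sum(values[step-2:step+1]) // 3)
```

Number of 3-element averages
`running` takes the values: [] → [2] → [2, 5] → [2, 5, 4] → [2, 5, 4, 5] → [2, 5, 4, 5, 4] → [2, 5, 4, 5, 4, 7]
So `len(running)` = 6

Answer: 6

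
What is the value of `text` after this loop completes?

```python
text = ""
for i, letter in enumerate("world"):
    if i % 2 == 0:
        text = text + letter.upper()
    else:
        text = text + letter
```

Uppercase even positions in 'world'
`text` takes the values: "" → "W" → "Wo" → "WoR" → "WoRl" → "WoRlD"

Answer: "WoRlD"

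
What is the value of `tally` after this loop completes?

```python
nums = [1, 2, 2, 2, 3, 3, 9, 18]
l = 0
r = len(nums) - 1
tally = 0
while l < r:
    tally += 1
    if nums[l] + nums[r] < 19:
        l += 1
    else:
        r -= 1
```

Steps to find pair summing to 19
`tally` takes the values: 0 → 1 → 2 → 3 → 4 → 5 → 6 → 7

Answer: 7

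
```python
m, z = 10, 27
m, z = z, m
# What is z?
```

Trace:
`m, z = 10, 27` → m = 10; z = 27
`m, z = z, m` → m = 27; z = 10
So z = 10

Answer: 10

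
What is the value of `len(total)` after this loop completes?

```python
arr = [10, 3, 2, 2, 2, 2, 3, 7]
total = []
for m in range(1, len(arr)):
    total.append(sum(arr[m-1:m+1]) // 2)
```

Number of 2-element averages
`total` takes the values: [] → [6] → [6, 2] → [6, 2, 2] → [6, 2, 2, 2] → [6, 2, 2, 2, 2] → [6, 2, 2, 2, 2, 2] → [6, 2, 2, 2, 2, 2, 5]
So `len(total)` = 7

Answer: 7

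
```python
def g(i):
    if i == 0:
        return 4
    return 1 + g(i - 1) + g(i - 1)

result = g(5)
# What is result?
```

g(i) = 1 + 2·g(i-1), g(0)=4. Closed form: (4+1)·2^5 - 1 = 159.

Answer: 159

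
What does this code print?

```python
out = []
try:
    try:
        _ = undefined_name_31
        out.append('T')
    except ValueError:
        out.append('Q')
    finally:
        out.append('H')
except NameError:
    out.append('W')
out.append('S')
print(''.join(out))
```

Execution trace: 'H' (finally) → 'W' (outer except NameError) → 'S' (after the try/except). Output: HWS

Answer: HWS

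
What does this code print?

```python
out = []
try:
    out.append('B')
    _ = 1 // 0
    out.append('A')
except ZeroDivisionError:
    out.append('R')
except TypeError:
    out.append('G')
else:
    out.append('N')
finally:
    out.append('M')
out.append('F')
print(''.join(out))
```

Execution trace: 'B' (try body) → 'R' (except ZeroDivisionError) → 'M' (finally) → 'F' (after the try/except). Output: BRMF

Answer: BRMF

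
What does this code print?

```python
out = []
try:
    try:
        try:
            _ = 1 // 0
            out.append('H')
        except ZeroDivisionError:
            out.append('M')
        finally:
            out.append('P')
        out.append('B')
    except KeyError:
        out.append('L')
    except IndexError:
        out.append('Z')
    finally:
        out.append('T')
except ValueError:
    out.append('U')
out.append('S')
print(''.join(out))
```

Execution trace: 'M' (inner except ZeroDivisionError) → 'P' (inner finally) → 'B' (try body, no exception) → 'T' (finally) → 'S' (after the try/except). Output: MPBTS

Answer: MPBTS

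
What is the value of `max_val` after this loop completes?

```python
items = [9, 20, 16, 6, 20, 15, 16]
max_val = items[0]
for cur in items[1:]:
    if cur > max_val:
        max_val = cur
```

Maximum of [9, 20, 16, 6, 20, 15, 16]
`max_val` takes the values: 9 → 20

Answer: 20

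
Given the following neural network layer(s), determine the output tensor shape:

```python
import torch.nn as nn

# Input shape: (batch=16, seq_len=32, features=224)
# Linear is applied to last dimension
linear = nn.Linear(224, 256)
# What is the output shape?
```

Input: (16, 32, 224) -> Output: (16, 32, 256)

Answer: (16, 32, 256)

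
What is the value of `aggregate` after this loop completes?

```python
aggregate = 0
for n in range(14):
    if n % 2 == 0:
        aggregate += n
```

Sum of even numbers 0 to 13
`aggregate` takes the values: 0 → 2 → 6 → 12 → 20 → 30 → 42

Answer: 42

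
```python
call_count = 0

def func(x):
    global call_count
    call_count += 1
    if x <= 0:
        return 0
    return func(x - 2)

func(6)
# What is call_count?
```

Linear recursion stepping by 2: 4 calls from x=6 down to ≤0.

Answer: 4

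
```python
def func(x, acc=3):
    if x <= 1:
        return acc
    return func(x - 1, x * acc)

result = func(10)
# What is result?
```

Accumulator trace (n, acc): (10, 3) -> (9, 30) -> (8, 270) -> (7, 2160) -> (6, 15120) -> (5, 90720) -> (4, 453600) -> (3, 1814400) -> (2, 5443200) -> (1, 10886400) -> return 10886400

Answer: 10886400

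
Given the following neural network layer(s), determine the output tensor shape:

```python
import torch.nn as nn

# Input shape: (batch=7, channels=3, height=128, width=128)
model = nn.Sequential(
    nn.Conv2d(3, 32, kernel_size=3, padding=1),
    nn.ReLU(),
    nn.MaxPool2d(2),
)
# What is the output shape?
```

Input: (7, 3, 128, 128) -> after Conv2d: (7, 32, 128, 128) -> after ReLU: (7, 32, 128, 128) -> Output: (7, 32, 64, 64)

Answer: (7, 32, 64, 64)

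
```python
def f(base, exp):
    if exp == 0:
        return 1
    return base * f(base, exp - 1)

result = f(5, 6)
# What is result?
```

f(5, 6) = 5 * 5 * 5 * 5 * 5 * 5 = 15625

Answer: 15625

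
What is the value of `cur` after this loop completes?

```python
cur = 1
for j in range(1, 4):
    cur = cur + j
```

Start at 1, add 1 through 3
`cur` takes the values: 1 → 2 → 4 → 7

Answer: 7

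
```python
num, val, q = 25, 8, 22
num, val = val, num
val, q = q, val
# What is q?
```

Trace:
`num, val, q = 25, 8, 22` → num = 25; val = 8; q = 22
`num, val = val, num` → num = 8; val = 25
`val, q = q, val` → val = 22; q = 25
So q = 25

Answer: 25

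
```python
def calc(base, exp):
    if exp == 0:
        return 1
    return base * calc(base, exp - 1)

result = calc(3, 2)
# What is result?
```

calc(3, 2) = 3 * 3 = 9

Answer: 9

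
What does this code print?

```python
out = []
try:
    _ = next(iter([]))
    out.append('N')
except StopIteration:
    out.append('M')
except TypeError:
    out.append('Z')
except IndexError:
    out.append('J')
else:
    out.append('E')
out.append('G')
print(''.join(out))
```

Execution trace: 'M' (except StopIteration) → 'G' (after the try/except). Output: MG

Answer: MG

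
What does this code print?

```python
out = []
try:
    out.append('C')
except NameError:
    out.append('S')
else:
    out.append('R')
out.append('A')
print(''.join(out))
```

Execution trace: 'C' (try body, no exception) → 'R' (else) → 'A' (after the try/except). Output: CRA

Answer: CRA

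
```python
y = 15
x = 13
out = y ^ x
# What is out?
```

Trace:
`y = 15` → y = 15
`x = 13` → x = 13
`out = y ^ x` → out = 2
So out = 2

Answer: 2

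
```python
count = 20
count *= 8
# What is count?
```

Trace:
`count = 20` → count = 20
`count *= 8` → count = 160
So count = 160

Answer: 160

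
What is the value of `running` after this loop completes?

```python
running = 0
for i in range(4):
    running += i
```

Sum of 0 to 3 = 6
`running` takes the values: 0 → 1 → 3 → 6

Answer: 6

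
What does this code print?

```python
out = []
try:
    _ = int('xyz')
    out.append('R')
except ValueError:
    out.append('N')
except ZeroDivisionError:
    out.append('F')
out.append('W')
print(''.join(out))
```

Execution trace: 'N' (except ValueError) → 'W' (after the try/except). Output: NW

Answer: NW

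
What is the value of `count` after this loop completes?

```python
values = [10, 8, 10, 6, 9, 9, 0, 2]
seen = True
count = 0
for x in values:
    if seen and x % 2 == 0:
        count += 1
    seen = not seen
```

Count even values at even positions
`count` takes the values: 0 → 1 → 2 → 3

Answer: 3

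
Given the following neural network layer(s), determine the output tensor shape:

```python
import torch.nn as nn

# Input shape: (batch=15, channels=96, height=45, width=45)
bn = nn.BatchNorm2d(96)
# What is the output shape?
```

Input: (15, 96, 45, 45) -> Output: (15, 96, 45, 45)

Answer: (15, 96, 45, 45)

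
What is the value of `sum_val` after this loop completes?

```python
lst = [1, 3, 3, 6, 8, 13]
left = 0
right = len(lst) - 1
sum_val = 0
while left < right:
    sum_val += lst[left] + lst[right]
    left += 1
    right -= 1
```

Sum of pairs from ends
`sum_val` takes the values: 0 → 14 → 25 → 34

Answer: 34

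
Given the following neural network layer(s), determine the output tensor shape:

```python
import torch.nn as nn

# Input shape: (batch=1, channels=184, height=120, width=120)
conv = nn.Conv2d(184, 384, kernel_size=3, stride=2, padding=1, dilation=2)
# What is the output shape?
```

Input: (1, 184, 120, 120) -> Output: (1, 384, 59, 59)

Answer: (1, 384, 59, 59)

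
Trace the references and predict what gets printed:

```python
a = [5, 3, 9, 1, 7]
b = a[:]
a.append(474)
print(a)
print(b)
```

Key concept: slice [:] creates copy.
Step by step:
`a = [5, 3, 9, 1, 7]` → a = [5, 3, 9, 1, 7]
`b = a[:]` → b = [5, 3, 9, 1, 7]
`a.append(474)` → a = [5, 3, 9, 1, 7, 474]
`print(a)` → prints [5, 3, 9, 1, 7, 474]
`print(b)` → prints [5, 3, 9, 1, 7]

Answer:
[5, 3, 9, 1, 7, 474]
[5, 3, 9, 1, 7]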